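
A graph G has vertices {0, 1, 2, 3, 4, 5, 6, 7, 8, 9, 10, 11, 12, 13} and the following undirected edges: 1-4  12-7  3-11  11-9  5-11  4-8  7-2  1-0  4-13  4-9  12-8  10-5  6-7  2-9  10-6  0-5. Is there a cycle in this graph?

The graph has 14 vertices, 16 edges, and 1 connected component.
Since 16 > 14 - 1, a cycle must exist; for instance 0-5-11-9-4-1-0.

Yes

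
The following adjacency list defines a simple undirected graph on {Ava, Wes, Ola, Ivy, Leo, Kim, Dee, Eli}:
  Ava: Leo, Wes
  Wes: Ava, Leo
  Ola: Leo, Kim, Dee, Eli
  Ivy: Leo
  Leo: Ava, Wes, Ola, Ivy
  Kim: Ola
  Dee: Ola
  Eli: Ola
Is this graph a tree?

No

The graph has 8 vertices and 8 edges.
Connected but with 8 > 7 edges, so it has a cycle and is not a tree.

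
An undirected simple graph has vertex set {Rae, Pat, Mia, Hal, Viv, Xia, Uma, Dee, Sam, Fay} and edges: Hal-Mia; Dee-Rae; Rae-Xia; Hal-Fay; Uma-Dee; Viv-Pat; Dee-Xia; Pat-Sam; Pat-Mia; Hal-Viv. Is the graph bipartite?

No

Xia-Rae-Dee-Xia is an odd cycle (length 3), and a bipartite graph can contain only even cycles.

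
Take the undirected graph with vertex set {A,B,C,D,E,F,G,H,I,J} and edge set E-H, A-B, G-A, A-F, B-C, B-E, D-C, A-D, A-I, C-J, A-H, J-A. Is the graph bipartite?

Partition the vertices as {B, D, F, G, H, I, J} vs {A, C, E}. Each listed edge has one endpoint in each part, so the graph is bipartite.

Yes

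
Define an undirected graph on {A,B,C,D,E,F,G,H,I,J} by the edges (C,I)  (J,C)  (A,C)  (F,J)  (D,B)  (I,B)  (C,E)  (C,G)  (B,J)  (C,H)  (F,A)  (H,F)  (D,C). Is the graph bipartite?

Partition the vertices as {B, C, F} vs {A, D, E, G, H, I, J}. Each listed edge has one endpoint in each part, so the graph is bipartite.

Yes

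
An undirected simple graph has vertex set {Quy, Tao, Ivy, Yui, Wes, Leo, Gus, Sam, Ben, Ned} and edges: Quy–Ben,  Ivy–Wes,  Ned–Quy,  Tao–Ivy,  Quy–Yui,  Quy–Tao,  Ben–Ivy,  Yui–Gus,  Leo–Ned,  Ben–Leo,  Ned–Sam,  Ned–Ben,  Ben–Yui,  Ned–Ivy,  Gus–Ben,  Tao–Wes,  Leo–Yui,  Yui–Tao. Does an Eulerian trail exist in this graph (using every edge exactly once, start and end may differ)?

Degrees: Quy:4, Tao:4, Ivy:4, Yui:5, Wes:2, Leo:3, Gus:2, Sam:1, Ben:6, Ned:5
Odd-degree vertices: Yui, Leo, Sam, Ned (4 total).
An Eulerian trail requires 0 or 2 odd-degree vertices; here there are 4.

No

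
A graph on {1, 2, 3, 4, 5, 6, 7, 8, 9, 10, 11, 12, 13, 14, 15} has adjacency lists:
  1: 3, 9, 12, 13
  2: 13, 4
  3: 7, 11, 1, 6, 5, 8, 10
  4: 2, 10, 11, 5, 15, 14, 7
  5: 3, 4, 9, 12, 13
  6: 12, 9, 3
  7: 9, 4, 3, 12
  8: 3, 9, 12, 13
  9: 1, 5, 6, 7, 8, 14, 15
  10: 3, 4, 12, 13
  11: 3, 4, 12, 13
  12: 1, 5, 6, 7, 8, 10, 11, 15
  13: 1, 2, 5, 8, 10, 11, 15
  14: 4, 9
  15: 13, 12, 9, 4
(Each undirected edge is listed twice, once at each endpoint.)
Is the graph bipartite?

Color {3, 4, 9, 12, 13} black and {1, 2, 5, 6, 7, 8, 10, 11, 14, 15} white. No edge joins two same-colored vertices, so the graph is bipartite.

Yes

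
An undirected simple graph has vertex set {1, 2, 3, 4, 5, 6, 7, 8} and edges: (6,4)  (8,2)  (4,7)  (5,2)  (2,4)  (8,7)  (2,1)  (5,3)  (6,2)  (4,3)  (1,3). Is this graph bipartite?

No

The cycle 4-6-2-4 has length 3, which is odd, so the graph is not bipartite.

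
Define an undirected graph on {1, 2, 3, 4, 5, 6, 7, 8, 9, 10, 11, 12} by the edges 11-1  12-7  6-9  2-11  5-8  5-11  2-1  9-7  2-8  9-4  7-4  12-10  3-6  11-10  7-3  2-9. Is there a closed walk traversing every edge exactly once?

Degrees: 1:2, 2:4, 3:2, 4:2, 5:2, 6:2, 7:4, 8:2, 9:4, 10:2, 11:4, 12:2
All degrees are even and the non-isolated vertices are connected — an Eulerian circuit exists.

Yes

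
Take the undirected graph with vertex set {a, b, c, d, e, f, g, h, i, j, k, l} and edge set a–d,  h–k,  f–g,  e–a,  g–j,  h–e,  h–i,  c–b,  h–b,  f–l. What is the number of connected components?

Component: {f, g, j, l}
Component: {a, b, c, d, e, h, i, k}

2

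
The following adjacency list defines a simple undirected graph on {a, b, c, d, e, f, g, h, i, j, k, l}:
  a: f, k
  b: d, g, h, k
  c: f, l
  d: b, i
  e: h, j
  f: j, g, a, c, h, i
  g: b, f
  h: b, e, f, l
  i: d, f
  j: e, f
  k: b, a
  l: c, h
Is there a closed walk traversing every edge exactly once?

Degrees: a:2, b:4, c:2, d:2, e:2, f:6, g:2, h:4, i:2, j:2, k:2, l:2
Every vertex has even degree and the edges form a single connected piece, so an Eulerian circuit exists.

Yes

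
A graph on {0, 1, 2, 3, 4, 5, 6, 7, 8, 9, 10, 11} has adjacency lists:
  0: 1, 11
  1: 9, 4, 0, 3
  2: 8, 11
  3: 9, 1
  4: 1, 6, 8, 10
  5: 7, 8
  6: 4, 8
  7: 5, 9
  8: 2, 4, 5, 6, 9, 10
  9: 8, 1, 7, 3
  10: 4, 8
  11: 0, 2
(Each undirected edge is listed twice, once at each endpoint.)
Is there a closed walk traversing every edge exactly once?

Yes

Degrees: 0:2, 1:4, 2:2, 3:2, 4:4, 5:2, 6:2, 7:2, 8:6, 9:4, 10:2, 11:2
Every vertex has even degree and the edges form a single connected piece, so an Eulerian circuit exists.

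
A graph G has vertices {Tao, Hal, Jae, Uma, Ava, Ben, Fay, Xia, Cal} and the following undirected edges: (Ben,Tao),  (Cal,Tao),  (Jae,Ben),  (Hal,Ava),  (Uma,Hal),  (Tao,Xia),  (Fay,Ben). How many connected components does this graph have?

Component: {Hal, Uma, Ava}
Component: {Tao, Jae, Ben, Fay, Xia, Cal}

2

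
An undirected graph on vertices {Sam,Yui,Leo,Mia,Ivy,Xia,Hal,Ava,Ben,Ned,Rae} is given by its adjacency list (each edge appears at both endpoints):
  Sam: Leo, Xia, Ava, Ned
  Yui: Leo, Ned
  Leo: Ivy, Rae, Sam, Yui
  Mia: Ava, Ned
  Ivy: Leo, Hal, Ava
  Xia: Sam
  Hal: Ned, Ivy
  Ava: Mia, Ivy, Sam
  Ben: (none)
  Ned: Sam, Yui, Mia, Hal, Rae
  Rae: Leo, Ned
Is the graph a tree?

|V| = 11, |E| = 14.
It is not connected, so it is not a tree.

No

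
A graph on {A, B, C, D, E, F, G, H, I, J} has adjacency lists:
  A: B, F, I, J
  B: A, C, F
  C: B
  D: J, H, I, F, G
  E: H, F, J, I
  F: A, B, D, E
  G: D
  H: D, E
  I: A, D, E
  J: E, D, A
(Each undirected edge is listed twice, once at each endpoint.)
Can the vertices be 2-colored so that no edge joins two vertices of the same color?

The cycle F-B-A-F has length 3, which is odd, so the graph is not bipartite.

No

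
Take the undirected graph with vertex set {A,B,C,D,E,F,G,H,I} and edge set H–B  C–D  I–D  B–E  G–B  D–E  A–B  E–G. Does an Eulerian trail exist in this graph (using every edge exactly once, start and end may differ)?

No

Degrees: A:1, B:4, C:1, D:3, E:3, F:0, G:2, H:1, I:1
Odd-degree vertices: A, C, D, E, H, I (6 total).
An Eulerian trail requires 0 or 2 odd-degree vertices; here there are 6.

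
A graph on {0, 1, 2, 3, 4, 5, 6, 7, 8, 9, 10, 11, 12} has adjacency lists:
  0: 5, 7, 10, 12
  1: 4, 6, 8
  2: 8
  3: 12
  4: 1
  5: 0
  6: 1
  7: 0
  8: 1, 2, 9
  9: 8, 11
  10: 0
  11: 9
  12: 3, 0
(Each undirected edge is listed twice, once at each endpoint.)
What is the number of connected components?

Component: {0, 3, 5, 7, 10, 12}
Component: {1, 2, 4, 6, 8, 9, 11}

2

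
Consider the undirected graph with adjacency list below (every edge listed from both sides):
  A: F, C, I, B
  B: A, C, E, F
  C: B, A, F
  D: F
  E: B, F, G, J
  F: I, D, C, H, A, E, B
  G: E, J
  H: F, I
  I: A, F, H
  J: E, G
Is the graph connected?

Yes

A breadth-first search from A visits A, I, C, F, B, H, E, D, J, G — all 10 vertices — so the graph is connected.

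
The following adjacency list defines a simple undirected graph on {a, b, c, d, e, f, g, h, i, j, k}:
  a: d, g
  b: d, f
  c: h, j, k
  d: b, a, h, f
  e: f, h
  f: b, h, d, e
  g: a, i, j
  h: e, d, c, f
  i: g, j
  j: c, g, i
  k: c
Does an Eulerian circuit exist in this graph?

No

Degrees: a:2, b:2, c:3, d:4, e:2, f:4, g:3, h:4, i:2, j:3, k:1
c, g, j, k have odd degree; an Eulerian circuit needs every degree to be even, so none exists.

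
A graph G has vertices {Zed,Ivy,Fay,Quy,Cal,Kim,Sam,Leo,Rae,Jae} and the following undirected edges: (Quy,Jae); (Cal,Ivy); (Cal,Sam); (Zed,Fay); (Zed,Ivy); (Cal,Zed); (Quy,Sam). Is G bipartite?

No

Ivy-Zed-Cal-Ivy is an odd cycle (length 3), and a bipartite graph can contain only even cycles.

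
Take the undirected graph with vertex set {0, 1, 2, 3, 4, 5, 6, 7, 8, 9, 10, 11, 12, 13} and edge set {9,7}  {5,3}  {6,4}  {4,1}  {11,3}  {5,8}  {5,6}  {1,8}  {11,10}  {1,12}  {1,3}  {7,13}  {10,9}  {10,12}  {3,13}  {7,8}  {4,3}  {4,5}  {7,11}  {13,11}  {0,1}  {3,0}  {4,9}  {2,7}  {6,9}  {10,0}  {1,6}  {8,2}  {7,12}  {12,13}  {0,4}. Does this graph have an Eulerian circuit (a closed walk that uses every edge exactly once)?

Yes

Degrees: 0:4, 1:6, 2:2, 3:6, 4:6, 5:4, 6:4, 7:6, 8:4, 9:4, 10:4, 11:4, 12:4, 13:4
Every vertex has even degree and the edges form a single connected piece, so an Eulerian circuit exists.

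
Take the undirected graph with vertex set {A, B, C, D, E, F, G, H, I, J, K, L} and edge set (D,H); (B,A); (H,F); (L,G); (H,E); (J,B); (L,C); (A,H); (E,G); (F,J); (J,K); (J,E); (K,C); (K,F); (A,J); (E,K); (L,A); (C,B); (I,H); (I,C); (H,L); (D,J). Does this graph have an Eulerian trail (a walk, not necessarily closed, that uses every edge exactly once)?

Degrees: A:4, B:3, C:4, D:2, E:4, F:3, G:2, H:6, I:2, J:6, K:4, L:4
Odd-degree vertices: B, F (2 total).
The non-isolated vertices are connected and exactly 2 have odd degree, so an Eulerian trail exists (from B to F).

Yes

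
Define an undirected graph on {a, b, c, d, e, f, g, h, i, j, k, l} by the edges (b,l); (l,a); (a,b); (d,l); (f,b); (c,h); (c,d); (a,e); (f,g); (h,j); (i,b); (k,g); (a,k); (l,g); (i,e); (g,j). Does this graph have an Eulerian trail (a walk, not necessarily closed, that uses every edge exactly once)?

Yes

Degrees: a:4, b:4, c:2, d:2, e:2, f:2, g:4, h:2, i:2, j:2, k:2, l:4
Odd-degree vertices: none (0 total).
With 0 odd-degree vertices and all edges in one connected piece, an Eulerian trail exists.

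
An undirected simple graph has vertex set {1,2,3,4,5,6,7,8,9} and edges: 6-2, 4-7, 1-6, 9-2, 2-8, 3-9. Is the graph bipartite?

Yes

Color {5, 6, 7, 8, 9} black and {1, 2, 3, 4} white. No edge joins two same-colored vertices, so the graph is bipartite.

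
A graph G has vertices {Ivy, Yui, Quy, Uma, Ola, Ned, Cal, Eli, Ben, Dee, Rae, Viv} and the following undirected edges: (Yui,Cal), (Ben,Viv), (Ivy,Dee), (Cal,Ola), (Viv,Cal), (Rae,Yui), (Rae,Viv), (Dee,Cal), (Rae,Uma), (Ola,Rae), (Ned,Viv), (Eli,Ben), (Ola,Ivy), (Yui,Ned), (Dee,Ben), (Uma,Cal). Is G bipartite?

Yes

A valid 2-coloring puts {Yui, Quy, Uma, Ola, Eli, Dee, Viv} on one side and {Ivy, Ned, Cal, Ben, Rae} on the other; every edge crosses between the two sides.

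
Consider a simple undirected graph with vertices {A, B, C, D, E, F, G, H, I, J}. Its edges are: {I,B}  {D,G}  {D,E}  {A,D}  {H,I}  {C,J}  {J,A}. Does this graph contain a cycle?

The graph has 10 vertices, 7 edges, and 3 connected components.
A forest on 10 vertices with 3 components has exactly 7 edges, which matches — so no cycle.

No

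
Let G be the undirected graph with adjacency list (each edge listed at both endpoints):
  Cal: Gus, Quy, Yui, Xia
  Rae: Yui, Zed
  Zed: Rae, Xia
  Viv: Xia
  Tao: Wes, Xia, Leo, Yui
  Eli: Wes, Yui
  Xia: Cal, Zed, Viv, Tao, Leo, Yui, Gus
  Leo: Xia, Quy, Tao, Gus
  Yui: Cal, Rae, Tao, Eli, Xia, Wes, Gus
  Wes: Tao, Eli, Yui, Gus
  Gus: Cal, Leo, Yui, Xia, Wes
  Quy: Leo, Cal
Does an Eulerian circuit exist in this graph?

No

Degrees: Cal:4, Rae:2, Zed:2, Viv:1, Tao:4, Eli:2, Xia:7, Leo:4, Yui:7, Wes:4, Gus:5, Quy:2
Vertices with odd degree: Viv, Xia, Yui, Gus. An Eulerian circuit requires all degrees even.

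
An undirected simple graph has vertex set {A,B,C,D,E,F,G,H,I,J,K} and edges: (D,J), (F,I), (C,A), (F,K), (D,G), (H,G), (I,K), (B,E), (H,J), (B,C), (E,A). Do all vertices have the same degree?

Yes

Degrees: A:2, B:2, C:2, D:2, E:2, F:2, G:2, H:2, I:2, J:2, K:2
All degrees equal 2; the graph is regular.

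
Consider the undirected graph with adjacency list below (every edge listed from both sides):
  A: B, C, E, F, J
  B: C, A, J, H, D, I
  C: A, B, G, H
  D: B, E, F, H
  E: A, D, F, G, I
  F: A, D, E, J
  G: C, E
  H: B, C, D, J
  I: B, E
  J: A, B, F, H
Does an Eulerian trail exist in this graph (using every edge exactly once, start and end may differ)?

Degrees: A:5, B:6, C:4, D:4, E:5, F:4, G:2, H:4, I:2, J:4
Odd-degree vertices: A, E (2 total).
The non-isolated vertices are connected and exactly 2 have odd degree, so an Eulerian trail exists (from A to E).

Yes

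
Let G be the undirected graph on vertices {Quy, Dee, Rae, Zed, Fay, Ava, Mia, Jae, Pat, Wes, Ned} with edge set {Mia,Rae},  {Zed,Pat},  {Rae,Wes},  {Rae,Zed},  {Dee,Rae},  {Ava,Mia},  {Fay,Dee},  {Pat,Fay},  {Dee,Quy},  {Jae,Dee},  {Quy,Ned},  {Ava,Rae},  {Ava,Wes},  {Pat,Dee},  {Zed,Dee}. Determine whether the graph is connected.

Yes

A breadth-first search from Quy visits Quy, Dee, Ned, Rae, Fay, Jae, Zed, Pat, Mia, Wes, Ava — all 11 vertices — so the graph is connected.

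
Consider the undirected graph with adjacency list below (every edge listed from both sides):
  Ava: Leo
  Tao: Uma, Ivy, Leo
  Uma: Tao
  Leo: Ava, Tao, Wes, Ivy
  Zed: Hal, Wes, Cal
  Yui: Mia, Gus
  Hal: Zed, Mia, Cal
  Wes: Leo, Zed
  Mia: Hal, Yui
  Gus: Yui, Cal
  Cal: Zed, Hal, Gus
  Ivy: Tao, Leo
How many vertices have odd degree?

6

Degrees: Ava:1, Tao:3, Uma:1, Leo:4, Zed:3, Yui:2, Hal:3, Wes:2, Mia:2, Gus:2, Cal:3, Ivy:2
Odd-degree vertices: Ava, Tao, Uma, Zed, Hal, Cal.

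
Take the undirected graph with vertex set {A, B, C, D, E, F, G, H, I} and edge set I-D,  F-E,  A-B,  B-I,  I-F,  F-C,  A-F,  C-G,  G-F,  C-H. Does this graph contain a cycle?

Yes

The graph has 9 vertices, 10 edges, and 1 connected component.
Since 10 > 9 - 1, a cycle must exist; for instance F-C-G-F.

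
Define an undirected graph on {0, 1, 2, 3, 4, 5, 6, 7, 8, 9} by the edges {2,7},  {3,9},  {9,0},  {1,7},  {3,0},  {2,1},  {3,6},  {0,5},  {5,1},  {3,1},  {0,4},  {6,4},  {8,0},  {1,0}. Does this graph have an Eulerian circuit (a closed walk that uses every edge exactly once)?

Degrees: 0:6, 1:5, 2:2, 3:4, 4:2, 5:2, 6:2, 7:2, 8:1, 9:2
Vertices with odd degree: 1, 8. An Eulerian circuit requires all degrees even.

No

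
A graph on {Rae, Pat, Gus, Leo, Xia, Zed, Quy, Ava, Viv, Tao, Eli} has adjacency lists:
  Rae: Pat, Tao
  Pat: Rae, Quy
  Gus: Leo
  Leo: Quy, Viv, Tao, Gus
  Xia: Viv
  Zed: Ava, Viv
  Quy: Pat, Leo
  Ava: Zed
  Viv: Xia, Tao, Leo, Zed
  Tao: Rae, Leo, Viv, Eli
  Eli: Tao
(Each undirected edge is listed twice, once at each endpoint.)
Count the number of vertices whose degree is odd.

4

Degrees: Rae:2, Pat:2, Gus:1, Leo:4, Xia:1, Zed:2, Quy:2, Ava:1, Viv:4, Tao:4, Eli:1
Odd-degree vertices: Gus, Xia, Ava, Eli.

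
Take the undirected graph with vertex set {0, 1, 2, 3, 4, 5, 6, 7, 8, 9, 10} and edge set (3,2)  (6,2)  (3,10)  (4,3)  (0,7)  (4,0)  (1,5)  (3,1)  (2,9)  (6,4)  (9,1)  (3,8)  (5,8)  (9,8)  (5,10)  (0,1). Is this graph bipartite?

Yes

Partition the vertices as {1, 2, 4, 7, 8, 10} vs {0, 3, 5, 6, 9}. Each listed edge has one endpoint in each part, so the graph is bipartite.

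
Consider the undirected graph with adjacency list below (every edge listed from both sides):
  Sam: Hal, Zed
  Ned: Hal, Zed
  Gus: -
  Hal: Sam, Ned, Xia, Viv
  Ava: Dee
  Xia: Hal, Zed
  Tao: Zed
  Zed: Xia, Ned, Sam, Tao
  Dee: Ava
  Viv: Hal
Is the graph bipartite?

Partition the vertices as {Gus, Hal, Zed, Dee} vs {Sam, Ned, Ava, Xia, Tao, Viv}. Each listed edge has one endpoint in each part, so the graph is bipartite.

Yes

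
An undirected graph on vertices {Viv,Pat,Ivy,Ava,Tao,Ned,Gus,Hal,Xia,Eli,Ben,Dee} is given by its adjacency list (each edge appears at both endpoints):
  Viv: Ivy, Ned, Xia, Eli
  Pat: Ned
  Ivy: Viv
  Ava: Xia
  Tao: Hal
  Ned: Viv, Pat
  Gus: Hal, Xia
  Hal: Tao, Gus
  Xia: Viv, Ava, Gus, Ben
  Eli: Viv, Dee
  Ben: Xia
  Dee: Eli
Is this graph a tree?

Yes

The graph has 12 vertices and 11 edges.
Connected and |E| = |V| - 1, which characterizes a tree.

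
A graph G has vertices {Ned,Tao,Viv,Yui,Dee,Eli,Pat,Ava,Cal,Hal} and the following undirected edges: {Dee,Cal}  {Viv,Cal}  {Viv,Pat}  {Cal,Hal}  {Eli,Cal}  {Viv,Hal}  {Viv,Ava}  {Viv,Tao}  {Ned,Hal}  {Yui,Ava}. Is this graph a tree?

No

|V| = 10, |E| = 10.
Connected but with 10 > 9 edges, so it has a cycle and is not a tree.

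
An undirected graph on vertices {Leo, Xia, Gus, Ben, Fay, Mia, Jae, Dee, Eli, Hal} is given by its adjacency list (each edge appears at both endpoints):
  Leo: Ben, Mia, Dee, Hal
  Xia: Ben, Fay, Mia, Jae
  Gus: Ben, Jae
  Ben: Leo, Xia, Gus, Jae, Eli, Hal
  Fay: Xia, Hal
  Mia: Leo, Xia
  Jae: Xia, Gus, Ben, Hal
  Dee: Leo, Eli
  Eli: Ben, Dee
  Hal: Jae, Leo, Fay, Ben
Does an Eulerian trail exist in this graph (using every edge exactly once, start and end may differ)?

Yes

Degrees: Leo:4, Xia:4, Gus:2, Ben:6, Fay:2, Mia:2, Jae:4, Dee:2, Eli:2, Hal:4
Odd-degree vertices: none (0 total).
With 0 odd-degree vertices and all edges in one connected piece, an Eulerian trail exists.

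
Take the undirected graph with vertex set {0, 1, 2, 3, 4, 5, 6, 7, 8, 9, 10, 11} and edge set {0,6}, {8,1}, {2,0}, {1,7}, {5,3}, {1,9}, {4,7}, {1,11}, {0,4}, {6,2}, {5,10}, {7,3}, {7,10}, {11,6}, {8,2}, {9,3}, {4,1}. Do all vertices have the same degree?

No

Degrees: 0:3, 1:5, 2:3, 3:3, 4:3, 5:2, 6:3, 7:4, 8:2, 9:2, 10:2, 11:2
Degrees are not all equal (e.g. deg(5)=2 but deg(1)=5); not regular.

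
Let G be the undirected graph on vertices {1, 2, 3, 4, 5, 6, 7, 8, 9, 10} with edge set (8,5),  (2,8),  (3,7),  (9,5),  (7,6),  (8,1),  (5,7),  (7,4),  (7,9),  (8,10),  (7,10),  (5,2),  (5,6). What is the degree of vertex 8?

Neighbors of 8: 1, 2, 5, 10.

4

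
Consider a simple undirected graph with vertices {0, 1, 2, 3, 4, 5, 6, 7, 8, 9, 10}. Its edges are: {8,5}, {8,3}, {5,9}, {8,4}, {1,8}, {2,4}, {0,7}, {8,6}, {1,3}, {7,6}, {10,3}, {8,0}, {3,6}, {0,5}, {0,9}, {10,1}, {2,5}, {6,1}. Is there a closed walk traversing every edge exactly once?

Degrees: 0:4, 1:4, 2:2, 3:4, 4:2, 5:4, 6:4, 7:2, 8:6, 9:2, 10:2
Every vertex has even degree and the edges form a single connected piece, so an Eulerian circuit exists.

Yes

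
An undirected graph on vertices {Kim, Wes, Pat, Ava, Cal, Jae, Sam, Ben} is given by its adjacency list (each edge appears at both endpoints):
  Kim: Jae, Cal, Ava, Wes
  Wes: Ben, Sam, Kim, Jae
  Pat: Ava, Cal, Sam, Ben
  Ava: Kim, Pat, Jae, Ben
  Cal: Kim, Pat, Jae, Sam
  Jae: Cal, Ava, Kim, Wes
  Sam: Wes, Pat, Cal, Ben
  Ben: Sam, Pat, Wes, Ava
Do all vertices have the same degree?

Degrees: Kim:4, Wes:4, Pat:4, Ava:4, Cal:4, Jae:4, Sam:4, Ben:4
All degrees equal 4; the graph is regular.

Yes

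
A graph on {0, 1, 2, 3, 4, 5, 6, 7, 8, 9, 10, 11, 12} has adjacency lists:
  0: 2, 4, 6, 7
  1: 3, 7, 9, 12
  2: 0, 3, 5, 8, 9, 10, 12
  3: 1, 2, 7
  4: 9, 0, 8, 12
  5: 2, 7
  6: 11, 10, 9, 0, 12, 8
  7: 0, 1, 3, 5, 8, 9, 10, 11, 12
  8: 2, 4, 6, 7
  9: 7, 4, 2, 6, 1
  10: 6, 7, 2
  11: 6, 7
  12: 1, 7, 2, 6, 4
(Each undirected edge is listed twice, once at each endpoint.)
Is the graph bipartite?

The cycle 7-1-12-7 has length 3, which is odd, so the graph is not bipartite.

No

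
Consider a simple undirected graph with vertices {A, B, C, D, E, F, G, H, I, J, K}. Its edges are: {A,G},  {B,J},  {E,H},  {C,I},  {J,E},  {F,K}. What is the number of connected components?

5

Component: {D}
Component: {A, G}
Component: {C, I}
Component: {F, K}
Component: {B, E, H, J}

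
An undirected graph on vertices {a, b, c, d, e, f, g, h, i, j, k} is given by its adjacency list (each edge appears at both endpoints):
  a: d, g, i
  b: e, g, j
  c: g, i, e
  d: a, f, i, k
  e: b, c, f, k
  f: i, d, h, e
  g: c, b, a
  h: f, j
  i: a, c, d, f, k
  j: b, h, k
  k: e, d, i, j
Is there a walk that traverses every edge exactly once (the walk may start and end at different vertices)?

Degrees: a:3, b:3, c:3, d:4, e:4, f:4, g:3, h:2, i:5, j:3, k:4
Odd-degree vertices: a, b, c, g, i, j (6 total).
An Eulerian trail requires 0 or 2 odd-degree vertices; here there are 6.

No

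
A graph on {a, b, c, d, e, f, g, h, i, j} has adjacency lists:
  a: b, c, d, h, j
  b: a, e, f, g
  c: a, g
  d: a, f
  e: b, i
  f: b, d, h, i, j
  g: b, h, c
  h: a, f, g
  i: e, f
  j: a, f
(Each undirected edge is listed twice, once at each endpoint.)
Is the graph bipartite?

A valid 2-coloring puts {b, c, d, h, i, j} on one side and {a, e, f, g} on the other; every edge crosses between the two sides.

Yes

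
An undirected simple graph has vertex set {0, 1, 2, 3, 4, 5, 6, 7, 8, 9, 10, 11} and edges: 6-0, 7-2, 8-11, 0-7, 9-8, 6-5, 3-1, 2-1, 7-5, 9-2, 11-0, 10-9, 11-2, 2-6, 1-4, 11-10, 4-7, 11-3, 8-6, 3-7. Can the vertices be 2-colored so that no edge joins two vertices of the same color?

Yes

Color {1, 6, 7, 9, 11} black and {0, 2, 3, 4, 5, 8, 10} white. No edge joins two same-colored vertices, so the graph is bipartite.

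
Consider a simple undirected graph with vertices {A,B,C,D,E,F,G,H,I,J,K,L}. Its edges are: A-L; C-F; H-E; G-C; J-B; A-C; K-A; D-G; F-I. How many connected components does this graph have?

Component: {B, J}
Component: {E, H}
Component: {A, C, D, F, G, I, K, L}

3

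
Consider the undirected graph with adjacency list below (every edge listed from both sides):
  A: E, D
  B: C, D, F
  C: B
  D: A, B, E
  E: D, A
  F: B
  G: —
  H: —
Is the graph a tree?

The graph has 8 vertices and 6 edges.
It is not connected, so it is not a tree.

No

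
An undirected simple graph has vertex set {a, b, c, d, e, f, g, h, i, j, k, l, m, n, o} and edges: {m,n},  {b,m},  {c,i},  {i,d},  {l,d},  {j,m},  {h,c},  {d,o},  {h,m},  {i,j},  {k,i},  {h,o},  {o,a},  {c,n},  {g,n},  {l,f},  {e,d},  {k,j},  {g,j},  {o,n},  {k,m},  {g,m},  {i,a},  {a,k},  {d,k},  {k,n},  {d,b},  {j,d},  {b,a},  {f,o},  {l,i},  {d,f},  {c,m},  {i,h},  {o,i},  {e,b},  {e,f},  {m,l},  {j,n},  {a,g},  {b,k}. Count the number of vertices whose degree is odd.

Degrees: a:5, b:5, c:4, d:8, e:3, f:4, g:4, h:4, i:8, j:6, k:7, l:4, m:8, n:6, o:6
Odd-degree vertices: a, b, e, k.

4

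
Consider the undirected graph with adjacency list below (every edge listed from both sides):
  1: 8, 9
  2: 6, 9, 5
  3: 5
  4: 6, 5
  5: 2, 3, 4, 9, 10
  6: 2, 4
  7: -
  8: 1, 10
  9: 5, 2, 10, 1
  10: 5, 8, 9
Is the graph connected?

Component: {7}
Component: {1, 2, 3, 4, 5, 6, 8, 9, 10}
No edge joins these 2 groups, so the graph is disconnected.

No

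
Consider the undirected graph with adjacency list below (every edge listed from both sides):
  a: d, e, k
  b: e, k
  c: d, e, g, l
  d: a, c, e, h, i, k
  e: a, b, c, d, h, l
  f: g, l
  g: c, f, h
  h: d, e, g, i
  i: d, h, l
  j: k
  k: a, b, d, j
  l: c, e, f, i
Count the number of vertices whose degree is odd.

4

Degrees: a:3, b:2, c:4, d:6, e:6, f:2, g:3, h:4, i:3, j:1, k:4, l:4
Odd-degree vertices: a, g, i, j.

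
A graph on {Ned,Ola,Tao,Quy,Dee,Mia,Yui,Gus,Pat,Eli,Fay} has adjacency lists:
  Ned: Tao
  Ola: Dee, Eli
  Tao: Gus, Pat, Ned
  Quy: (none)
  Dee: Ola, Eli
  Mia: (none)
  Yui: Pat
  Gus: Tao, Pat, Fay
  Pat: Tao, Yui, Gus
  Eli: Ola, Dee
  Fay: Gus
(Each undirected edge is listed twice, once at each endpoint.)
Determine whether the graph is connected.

Component: {Quy}
Component: {Mia}
Component: {Ola, Dee, Eli}
Component: {Ned, Tao, Yui, Gus, Pat, Fay}
There are 4 separate components, so the graph is not connected.

No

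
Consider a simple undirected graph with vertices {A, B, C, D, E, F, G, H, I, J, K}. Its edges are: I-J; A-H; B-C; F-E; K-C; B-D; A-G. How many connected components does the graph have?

Component: {E, F}
Component: {I, J}
Component: {A, G, H}
Component: {B, C, D, K}

4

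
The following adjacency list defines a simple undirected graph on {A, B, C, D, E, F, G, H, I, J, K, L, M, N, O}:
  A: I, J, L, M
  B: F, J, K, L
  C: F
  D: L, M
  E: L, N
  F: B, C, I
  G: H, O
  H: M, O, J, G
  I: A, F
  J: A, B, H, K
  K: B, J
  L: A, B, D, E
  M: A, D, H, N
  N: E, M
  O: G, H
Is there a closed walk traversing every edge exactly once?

Degrees: A:4, B:4, C:1, D:2, E:2, F:3, G:2, H:4, I:2, J:4, K:2, L:4, M:4, N:2, O:2
Vertices with odd degree: C, F. An Eulerian circuit requires all degrees even.

No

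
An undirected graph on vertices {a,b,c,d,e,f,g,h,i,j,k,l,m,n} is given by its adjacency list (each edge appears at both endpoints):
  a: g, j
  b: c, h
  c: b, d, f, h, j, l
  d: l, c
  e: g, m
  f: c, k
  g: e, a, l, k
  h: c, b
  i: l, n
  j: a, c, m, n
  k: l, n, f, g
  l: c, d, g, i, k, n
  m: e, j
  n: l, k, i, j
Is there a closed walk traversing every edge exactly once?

Yes

Degrees: a:2, b:2, c:6, d:2, e:2, f:2, g:4, h:2, i:2, j:4, k:4, l:6, m:2, n:4
Every vertex has even degree and the edges form a single connected piece, so an Eulerian circuit exists.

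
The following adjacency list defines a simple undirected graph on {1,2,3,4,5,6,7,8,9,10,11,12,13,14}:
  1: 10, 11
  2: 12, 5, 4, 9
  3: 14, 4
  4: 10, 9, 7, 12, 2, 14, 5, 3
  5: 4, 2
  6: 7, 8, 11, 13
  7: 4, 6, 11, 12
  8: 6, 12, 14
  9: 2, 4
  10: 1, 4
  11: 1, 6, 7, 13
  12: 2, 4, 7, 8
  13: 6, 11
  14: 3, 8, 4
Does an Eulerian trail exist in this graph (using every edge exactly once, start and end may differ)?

Yes

Degrees: 1:2, 2:4, 3:2, 4:8, 5:2, 6:4, 7:4, 8:3, 9:2, 10:2, 11:4, 12:4, 13:2, 14:3
Odd-degree vertices: 8, 14 (2 total).
With 2 odd-degree vertices and all edges in one connected piece, an Eulerian trail exists (from 8 to 14).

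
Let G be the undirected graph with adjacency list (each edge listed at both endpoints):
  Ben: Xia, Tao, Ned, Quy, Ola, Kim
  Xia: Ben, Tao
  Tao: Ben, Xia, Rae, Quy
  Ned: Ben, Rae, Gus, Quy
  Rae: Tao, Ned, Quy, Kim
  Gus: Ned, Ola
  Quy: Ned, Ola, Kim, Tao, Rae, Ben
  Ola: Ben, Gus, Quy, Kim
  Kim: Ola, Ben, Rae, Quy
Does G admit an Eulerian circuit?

Degrees: Ben:6, Xia:2, Tao:4, Ned:4, Rae:4, Gus:2, Quy:6, Ola:4, Kim:4
Every vertex has even degree and the edges form a single connected piece, so an Eulerian circuit exists.

Yes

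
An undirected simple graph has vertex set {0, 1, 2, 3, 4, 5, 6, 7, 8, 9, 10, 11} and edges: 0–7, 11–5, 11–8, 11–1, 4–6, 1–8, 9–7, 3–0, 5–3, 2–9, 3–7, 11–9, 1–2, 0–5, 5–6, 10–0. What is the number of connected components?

Component: {0, 1, 2, 3, 4, 5, 6, 7, 8, 9, 10, 11}

1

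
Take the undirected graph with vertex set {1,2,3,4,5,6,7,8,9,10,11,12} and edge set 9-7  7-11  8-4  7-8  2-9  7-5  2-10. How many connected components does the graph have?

Component: {1}
Component: {3}
Component: {6}
Component: {12}
Component: {2, 4, 5, 7, 8, 9, 10, 11}

5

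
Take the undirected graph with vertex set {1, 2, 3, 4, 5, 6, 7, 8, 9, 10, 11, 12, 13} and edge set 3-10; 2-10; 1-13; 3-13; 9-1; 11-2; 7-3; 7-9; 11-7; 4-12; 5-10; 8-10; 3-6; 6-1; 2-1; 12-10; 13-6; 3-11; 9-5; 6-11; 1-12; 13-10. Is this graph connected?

A breadth-first search from 1 visits 1, 2, 6, 9, 13, 12, 11, 10, 3, 5, 7, 4, 8 — all 13 vertices — so the graph is connected.

Yes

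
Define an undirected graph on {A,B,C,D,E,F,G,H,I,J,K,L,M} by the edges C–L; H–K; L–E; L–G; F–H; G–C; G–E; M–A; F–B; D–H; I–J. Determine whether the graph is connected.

No

Component: {A, M}
Component: {I, J}
Component: {C, E, G, L}
Component: {B, D, F, H, K}
There are 4 separate components, so the graph is not connected.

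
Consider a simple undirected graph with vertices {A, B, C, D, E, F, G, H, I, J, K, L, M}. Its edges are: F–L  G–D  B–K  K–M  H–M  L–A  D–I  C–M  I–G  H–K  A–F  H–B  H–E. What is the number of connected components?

4

Component: {J}
Component: {A, F, L}
Component: {D, G, I}
Component: {B, C, E, H, K, M}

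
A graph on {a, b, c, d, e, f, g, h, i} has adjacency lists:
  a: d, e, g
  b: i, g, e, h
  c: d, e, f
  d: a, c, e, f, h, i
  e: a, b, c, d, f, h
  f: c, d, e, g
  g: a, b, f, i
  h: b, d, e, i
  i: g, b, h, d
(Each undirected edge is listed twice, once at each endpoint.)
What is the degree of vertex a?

Neighbors of a: d, e, g.

3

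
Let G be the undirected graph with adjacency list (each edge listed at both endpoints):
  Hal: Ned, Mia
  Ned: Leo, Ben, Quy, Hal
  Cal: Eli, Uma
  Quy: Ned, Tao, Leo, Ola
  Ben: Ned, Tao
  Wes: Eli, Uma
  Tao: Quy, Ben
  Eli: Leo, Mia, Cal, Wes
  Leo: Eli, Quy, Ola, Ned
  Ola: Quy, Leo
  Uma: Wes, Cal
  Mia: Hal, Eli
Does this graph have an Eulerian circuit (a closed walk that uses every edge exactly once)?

Yes

Degrees: Hal:2, Ned:4, Cal:2, Quy:4, Ben:2, Wes:2, Tao:2, Eli:4, Leo:4, Ola:2, Uma:2, Mia:2
Every vertex has even degree and the edges form a single connected piece, so an Eulerian circuit exists.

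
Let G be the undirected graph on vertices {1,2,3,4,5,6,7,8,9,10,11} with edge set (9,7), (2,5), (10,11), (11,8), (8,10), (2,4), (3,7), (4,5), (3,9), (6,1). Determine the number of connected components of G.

Component: {1, 6}
Component: {2, 4, 5}
Component: {3, 7, 9}
Component: {8, 10, 11}

4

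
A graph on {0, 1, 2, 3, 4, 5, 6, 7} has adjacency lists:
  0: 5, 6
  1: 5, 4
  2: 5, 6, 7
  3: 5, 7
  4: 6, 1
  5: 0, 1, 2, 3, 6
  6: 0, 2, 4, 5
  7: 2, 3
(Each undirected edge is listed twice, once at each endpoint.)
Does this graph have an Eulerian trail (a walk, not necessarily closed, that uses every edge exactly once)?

Degrees: 0:2, 1:2, 2:3, 3:2, 4:2, 5:5, 6:4, 7:2
Odd-degree vertices: 2, 5 (2 total).
With 2 odd-degree vertices and all edges in one connected piece, an Eulerian trail exists (from 2 to 5).

Yes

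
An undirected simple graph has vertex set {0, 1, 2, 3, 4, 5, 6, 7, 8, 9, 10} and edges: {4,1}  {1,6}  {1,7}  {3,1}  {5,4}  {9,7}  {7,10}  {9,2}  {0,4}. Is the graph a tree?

The graph has 11 vertices and 9 edges.
It splits into 2 components, so it cannot be a tree.

No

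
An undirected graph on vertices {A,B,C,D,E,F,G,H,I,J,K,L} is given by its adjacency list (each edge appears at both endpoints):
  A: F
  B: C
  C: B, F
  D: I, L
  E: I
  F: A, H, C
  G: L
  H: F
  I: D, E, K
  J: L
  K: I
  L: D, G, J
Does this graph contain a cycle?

No

|V| = 12, |E| = 10, number of components = 2.
Since 10 = 12 - 2, the graph is a forest and contains no cycle.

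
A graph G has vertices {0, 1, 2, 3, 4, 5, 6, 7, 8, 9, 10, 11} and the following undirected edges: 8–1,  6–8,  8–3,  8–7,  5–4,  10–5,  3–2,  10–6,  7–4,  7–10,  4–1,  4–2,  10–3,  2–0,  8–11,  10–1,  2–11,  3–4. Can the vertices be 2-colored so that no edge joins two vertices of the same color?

2-4-5-10-6-8-11-2 is an odd cycle (length 7), and a bipartite graph can contain only even cycles.

No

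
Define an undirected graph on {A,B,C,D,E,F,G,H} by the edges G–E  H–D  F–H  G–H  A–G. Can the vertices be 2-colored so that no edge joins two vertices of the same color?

Yes

A valid 2-coloring puts {B, C, D, F, G} on one side and {A, E, H} on the other; every edge crosses between the two sides.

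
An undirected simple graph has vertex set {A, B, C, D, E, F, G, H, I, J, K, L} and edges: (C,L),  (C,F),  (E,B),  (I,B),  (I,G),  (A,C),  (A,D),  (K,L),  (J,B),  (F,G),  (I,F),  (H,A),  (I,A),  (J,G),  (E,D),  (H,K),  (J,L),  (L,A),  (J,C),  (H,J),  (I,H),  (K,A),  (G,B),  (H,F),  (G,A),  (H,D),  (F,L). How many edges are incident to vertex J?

Neighbors of J: B, C, G, H, L.

5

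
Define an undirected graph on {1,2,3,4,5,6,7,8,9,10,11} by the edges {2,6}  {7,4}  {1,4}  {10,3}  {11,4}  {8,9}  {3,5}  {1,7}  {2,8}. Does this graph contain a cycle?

The graph has 11 vertices, 9 edges, and 3 connected components.
One cycle is 1-7-4-1.

Yes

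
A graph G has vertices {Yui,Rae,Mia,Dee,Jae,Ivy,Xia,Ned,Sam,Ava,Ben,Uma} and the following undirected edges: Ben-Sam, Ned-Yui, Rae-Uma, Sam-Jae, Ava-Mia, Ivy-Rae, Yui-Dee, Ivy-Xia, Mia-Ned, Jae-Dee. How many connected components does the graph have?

Component: {Rae, Ivy, Xia, Uma}
Component: {Yui, Mia, Dee, Jae, Ned, Sam, Ava, Ben}

2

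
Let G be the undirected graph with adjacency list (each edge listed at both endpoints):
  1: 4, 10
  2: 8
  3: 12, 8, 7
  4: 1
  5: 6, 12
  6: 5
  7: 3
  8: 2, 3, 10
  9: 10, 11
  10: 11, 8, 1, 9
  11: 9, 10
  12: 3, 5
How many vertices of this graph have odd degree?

6

Degrees: 1:2, 2:1, 3:3, 4:1, 5:2, 6:1, 7:1, 8:3, 9:2, 10:4, 11:2, 12:2
Odd-degree vertices: 2, 3, 4, 6, 7, 8.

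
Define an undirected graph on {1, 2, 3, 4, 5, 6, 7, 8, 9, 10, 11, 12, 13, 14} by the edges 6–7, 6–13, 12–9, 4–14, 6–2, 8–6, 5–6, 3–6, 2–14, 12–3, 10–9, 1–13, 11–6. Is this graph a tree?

The graph has 14 vertices and 13 edges.
It is connected with exactly 13 edges, hence acyclic — it is a tree.

Yes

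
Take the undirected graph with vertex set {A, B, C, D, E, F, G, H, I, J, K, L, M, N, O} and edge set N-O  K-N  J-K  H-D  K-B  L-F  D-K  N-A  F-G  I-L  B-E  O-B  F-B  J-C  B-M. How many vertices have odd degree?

10

Degrees: A:1, B:5, C:1, D:2, E:1, F:3, G:1, H:1, I:1, J:2, K:4, L:2, M:1, N:3, O:2
Odd-degree vertices: A, B, C, E, F, G, H, I, M, N.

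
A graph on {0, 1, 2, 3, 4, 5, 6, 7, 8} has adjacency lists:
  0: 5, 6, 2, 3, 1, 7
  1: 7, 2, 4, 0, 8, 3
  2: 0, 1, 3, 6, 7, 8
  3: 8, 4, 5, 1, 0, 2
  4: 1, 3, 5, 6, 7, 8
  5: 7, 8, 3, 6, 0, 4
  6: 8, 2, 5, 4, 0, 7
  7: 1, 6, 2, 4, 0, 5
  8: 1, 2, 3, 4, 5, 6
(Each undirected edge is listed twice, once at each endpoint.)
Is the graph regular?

Degrees: 0:6, 1:6, 2:6, 3:6, 4:6, 5:6, 6:6, 7:6, 8:6
Every vertex has degree 6, so the graph is 6-regular.

Yes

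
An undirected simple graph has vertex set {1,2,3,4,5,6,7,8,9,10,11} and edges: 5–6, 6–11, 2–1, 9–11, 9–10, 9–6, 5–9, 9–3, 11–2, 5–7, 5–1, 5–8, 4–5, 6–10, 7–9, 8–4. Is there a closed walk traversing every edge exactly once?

Degrees: 1:2, 2:2, 3:1, 4:2, 5:6, 6:4, 7:2, 8:2, 9:6, 10:2, 11:3
Vertices with odd degree: 3, 11. An Eulerian circuit requires all degrees even.

No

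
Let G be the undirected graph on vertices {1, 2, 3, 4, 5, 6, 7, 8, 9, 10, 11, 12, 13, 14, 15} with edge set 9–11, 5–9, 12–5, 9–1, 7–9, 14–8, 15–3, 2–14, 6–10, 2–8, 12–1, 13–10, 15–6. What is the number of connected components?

Component: {4}
Component: {2, 8, 14}
Component: {3, 6, 10, 13, 15}
Component: {1, 5, 7, 9, 11, 12}

4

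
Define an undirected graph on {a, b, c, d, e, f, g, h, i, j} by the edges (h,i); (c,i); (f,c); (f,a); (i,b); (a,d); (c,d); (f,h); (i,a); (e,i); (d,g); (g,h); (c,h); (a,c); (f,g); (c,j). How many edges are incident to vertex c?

6

Neighbors of c: a, d, f, h, i, j.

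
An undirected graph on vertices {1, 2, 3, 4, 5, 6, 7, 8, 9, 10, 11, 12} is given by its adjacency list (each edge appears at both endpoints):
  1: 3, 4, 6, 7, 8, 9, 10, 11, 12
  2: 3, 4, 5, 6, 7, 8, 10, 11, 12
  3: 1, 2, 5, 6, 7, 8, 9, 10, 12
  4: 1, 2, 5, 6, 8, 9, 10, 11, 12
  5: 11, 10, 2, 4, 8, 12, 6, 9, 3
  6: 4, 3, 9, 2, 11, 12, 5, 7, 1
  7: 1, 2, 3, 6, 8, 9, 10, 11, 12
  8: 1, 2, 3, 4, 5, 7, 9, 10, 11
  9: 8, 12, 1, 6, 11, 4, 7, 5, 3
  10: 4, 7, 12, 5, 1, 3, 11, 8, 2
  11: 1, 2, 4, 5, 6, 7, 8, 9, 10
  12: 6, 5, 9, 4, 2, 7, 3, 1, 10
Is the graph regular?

Degrees: 1:9, 2:9, 3:9, 4:9, 5:9, 6:9, 7:9, 8:9, 9:9, 10:9, 11:9, 12:9
Every vertex has degree 9, so the graph is 9-regular.

Yes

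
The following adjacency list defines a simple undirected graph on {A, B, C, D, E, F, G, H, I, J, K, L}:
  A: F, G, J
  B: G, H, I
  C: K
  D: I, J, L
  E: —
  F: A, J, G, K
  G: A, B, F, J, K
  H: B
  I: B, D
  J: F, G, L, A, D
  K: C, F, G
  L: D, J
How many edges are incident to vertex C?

Neighbors of C: K.

1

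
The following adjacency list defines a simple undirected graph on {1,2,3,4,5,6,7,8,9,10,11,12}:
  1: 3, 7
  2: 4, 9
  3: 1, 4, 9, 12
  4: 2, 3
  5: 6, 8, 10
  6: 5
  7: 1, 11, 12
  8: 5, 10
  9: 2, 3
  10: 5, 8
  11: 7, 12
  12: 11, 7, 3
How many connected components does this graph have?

2

Component: {5, 6, 8, 10}
Component: {1, 2, 3, 4, 7, 9, 11, 12}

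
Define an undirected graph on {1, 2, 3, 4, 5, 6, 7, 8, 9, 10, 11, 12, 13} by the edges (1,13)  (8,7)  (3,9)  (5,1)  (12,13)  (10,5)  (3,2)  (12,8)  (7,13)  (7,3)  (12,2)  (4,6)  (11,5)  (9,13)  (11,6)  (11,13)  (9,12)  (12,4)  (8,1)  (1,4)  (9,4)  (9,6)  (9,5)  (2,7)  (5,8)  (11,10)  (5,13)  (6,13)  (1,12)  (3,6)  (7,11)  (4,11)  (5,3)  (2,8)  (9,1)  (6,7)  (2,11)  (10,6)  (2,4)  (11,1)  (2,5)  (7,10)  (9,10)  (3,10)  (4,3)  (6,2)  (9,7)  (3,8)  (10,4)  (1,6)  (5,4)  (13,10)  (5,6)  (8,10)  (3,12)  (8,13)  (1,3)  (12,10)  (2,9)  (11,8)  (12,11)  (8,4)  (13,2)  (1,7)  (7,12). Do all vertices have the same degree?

Yes

Degrees: 1:10, 2:10, 3:10, 4:10, 5:10, 6:10, 7:10, 8:10, 9:10, 10:10, 11:10, 12:10, 13:10
All degrees equal 10; the graph is regular.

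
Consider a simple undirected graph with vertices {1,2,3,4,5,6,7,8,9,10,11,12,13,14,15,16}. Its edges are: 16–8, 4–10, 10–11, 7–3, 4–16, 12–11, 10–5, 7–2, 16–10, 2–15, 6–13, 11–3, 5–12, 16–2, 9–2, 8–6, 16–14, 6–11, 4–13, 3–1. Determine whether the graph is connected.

Starting from 1 and exploring outward reaches every vertex (1, 3, 11, 7, 10, 12, 6, 2, 16, 5, 4, 8, 13, 9, 15, 14); the graph is connected.

Yes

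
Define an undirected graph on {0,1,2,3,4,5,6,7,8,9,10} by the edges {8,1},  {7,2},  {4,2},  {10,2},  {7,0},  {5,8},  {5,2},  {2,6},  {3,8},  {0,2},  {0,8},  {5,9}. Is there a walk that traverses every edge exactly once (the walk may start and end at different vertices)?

Degrees: 0:3, 1:1, 2:6, 3:1, 4:1, 5:3, 6:1, 7:2, 8:4, 9:1, 10:1
Odd-degree vertices: 0, 1, 3, 4, 5, 6, 9, 10 (8 total).
With 8 odd-degree vertices (more than two), no single trail can use every edge.

No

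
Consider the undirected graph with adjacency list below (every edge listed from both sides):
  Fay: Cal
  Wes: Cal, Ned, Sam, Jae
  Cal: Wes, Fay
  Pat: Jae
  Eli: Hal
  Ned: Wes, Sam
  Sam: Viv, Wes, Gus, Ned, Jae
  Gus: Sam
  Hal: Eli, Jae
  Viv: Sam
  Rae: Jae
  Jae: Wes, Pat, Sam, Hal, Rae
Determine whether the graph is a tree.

No

|V| = 12, |E| = 13.
Connected but with 13 > 11 edges, so it has a cycle and is not a tree.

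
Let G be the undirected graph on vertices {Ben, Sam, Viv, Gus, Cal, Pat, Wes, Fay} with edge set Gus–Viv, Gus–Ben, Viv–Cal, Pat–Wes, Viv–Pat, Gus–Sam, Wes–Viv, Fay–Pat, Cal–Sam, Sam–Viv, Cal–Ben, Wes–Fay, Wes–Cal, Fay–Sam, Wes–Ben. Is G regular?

Degrees: Ben:3, Sam:4, Viv:5, Gus:3, Cal:4, Pat:3, Wes:5, Fay:3
Vertex Ben has degree 3 while Viv has degree 5, so the graph is not regular.

No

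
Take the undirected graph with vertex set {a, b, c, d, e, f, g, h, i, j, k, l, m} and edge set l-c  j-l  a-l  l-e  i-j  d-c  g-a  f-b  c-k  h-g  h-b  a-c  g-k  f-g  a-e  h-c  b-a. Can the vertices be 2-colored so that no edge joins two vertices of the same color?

No

e-a-l-e is an odd cycle (length 3), and a bipartite graph can contain only even cycles.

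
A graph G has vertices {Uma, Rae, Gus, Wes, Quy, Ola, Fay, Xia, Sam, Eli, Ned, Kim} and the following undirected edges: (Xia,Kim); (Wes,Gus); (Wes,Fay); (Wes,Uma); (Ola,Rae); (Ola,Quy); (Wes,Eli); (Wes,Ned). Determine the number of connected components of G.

4

Component: {Sam}
Component: {Xia, Kim}
Component: {Rae, Quy, Ola}
Component: {Uma, Gus, Wes, Fay, Eli, Ned}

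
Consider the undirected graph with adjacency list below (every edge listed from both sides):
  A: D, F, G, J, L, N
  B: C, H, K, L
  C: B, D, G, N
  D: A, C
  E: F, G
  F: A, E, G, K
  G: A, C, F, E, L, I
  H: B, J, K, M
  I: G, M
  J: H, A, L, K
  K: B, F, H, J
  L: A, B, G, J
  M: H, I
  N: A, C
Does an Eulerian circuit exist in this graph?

Degrees: A:6, B:4, C:4, D:2, E:2, F:4, G:6, H:4, I:2, J:4, K:4, L:4, M:2, N:2
All degrees are even and the non-isolated vertices are connected — an Eulerian circuit exists.

Yes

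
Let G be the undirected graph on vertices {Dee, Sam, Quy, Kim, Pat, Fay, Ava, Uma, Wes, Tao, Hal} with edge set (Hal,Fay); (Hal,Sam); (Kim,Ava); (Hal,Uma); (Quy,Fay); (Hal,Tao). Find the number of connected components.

5

Component: {Dee}
Component: {Pat}
Component: {Wes}
Component: {Kim, Ava}
Component: {Sam, Quy, Fay, Uma, Tao, Hal}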